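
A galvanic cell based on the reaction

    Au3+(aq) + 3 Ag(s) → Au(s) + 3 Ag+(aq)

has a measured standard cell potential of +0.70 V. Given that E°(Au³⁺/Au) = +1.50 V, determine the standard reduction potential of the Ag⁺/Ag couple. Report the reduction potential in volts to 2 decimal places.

+0.80 V

In the reaction as written the Au³⁺/Au couple is reduced (cathode) and Ag⁺/Ag is oxidized (anode), so E°cell = E°(Au³⁺/Au) − E°(Ag⁺/Ag).
E°(Ag⁺/Ag) = E°(cathode) − E°cell = +1.50 − (+0.70) = +0.80 V.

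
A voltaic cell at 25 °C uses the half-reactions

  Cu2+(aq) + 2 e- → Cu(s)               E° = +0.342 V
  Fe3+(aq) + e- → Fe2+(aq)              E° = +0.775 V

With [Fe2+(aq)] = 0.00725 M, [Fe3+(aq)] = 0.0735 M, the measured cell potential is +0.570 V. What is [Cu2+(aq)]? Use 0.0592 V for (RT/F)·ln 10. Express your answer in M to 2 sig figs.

0.0024 M

Fe³⁺/Fe²⁺ is the cathode (higher E°); E°cell = +0.775 − (+0.342) = +0.433 V with n = 2.
Rearranging E = E° − (0.0592/n)·log Q gives log Q = 2(+0.433 − (+0.570))/0.0592 = −4.628.
Balancing electrons gives 2 Fe3+(aq) + Cu(s) → 2 Fe2+(aq) + Cu2+(aq); thus Q = ([Fe2+(aq)]^2·[Cu2+(aq)]) / [Fe3+(aq)]^2.
Isolating [Cu2+(aq)] in Q = 10^{−4.628} yields log [Cu2+(aq)] = −2.616, i.e. 0.0024 M.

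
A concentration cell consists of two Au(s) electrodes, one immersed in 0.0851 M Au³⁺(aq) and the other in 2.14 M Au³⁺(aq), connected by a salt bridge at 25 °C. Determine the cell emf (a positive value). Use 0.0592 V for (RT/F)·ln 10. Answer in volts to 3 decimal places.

0.028 V

For a concentration cell E°cell = 0, since both electrodes use the same couple.
The compartment with the higher Au³⁺(aq) concentration (2.14 M) acts as the cathode; ions are reduced there and produced at the dilute (0.0851 M) anode.
With n = 3, Ecell = −(0.0592/3)·log([dilute]/[conc]) = −(0.0592/3)·log(0.0851/2.14) = +0.028 V.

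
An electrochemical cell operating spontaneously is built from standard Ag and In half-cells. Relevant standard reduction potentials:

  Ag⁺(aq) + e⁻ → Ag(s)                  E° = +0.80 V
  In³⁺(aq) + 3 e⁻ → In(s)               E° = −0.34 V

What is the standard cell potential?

The Ag⁺/Ag couple has the higher E°, so Ag ion is reduced (cathode) and In is oxidized (anode).
E°cell = E°(cathode) − E°(anode) = +0.80 − (−0.34) = +1.14 V.

+1.14 V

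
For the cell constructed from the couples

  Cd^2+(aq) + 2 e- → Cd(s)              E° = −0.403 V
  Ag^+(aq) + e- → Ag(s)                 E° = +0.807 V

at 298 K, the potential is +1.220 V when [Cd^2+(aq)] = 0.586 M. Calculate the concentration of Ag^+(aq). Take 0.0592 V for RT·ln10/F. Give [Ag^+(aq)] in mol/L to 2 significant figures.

With Ag⁺/Ag at the cathode and Cd²⁺/Cd at the anode, E°cell = +0.807 − (−0.403) = +1.210 V (n = 2).
From the Nernst equation, log Q = n(E° − E)/0.0592 = 2·(+1.210 − (+1.220))/0.0592 = −0.338.
The balanced reaction is 2 Ag^+(aq) + Cd(s) → 2 Ag(s) + Cd^2+(aq), so Q = [Cd^2+(aq)] / [Ag^+(aq)]^2.
Solving for the unknown gives log [Ag^+(aq)] = 0.053, so [Ag^+(aq)] ≈ 1.1 M.

1.1 M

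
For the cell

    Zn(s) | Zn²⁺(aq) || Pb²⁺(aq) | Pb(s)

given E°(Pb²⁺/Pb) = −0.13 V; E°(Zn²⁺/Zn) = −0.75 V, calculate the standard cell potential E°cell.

By convention the left-hand electrode in cell notation is the anode (oxidation) and the right-hand electrode is the cathode (reduction).
E°cell = E°(right) − E°(left) = −0.13 − (−0.75) = +0.62 V.

+0.62 V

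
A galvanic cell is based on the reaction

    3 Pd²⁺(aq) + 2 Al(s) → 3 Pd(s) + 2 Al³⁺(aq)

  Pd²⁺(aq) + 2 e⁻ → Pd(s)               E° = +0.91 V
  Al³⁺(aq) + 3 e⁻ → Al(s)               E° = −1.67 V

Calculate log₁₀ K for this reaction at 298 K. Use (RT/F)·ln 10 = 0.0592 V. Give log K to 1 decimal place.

The Pd²⁺/Pd couple is reduced (cathode); E°cell = +0.91 − (−1.67) = +2.58 V with n = 6.
At equilibrium E = 0, so log K = nE°cell / 0.0592 = (6)(+2.58) / 0.0592 = 261.5.

log K = 261.5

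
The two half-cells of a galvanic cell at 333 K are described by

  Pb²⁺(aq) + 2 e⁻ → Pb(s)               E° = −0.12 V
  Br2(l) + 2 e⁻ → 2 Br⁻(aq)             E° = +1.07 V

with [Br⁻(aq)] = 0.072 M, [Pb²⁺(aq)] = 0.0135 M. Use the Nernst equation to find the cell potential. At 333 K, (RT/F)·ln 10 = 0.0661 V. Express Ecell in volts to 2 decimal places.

+1.33 V

Br₂/Br⁻ is reduced (cathode, E° = +1.07 V) and Pb²⁺/Pb is oxidized (anode).
The standard potential is +1.07 − (−0.12) = +1.19 V and the balanced reaction transfers n = 2 electrons.
Balancing gives Br2(l) + Pb(s) → 2 Br⁻(aq) + Pb²⁺(aq); hence Q = [Br⁻(aq)]^2·[Pb²⁺(aq)] = 7×10^−5 (log Q = −4.155).
By the Nernst equation, E = +1.19 − (0.0661/2)·(−4.155) = +1.33 V.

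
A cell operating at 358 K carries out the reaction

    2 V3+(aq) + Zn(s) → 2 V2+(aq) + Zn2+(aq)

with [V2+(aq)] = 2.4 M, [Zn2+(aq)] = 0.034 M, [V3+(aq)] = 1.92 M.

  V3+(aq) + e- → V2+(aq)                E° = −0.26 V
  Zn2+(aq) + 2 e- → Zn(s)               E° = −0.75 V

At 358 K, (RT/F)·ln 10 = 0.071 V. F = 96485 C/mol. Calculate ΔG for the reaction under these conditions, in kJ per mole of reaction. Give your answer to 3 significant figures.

−103 kJ/mol

The standard cell potential is −0.26 − (−0.75) = +0.49 V, with n = 2 electrons in the balanced equation.
Here Q = ([V2+(aq)]^2·[Zn2+(aq)]) / [V3+(aq)]^2 = 0.0531 (log Q = −1.275), giving E = +0.49 − (0.071/2)·(−1.275) = +0.5353 V.
ΔG = −nFE = −(2)(96485)(+0.5353) J/mol = −103 kJ/mol.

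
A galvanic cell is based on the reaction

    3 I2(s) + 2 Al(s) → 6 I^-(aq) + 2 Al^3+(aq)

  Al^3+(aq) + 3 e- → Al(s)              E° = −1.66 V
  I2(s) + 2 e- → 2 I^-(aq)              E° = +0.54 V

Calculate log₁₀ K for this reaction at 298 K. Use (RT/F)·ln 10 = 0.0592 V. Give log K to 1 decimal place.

log K = 223.0

The I₂/I⁻ couple is reduced (cathode); E°cell = +0.54 − (−1.66) = +2.20 V with n = 6.
At equilibrium E = 0, so log K = nE°cell / 0.0592 = (6)(+2.20) / 0.0592 = 223.0.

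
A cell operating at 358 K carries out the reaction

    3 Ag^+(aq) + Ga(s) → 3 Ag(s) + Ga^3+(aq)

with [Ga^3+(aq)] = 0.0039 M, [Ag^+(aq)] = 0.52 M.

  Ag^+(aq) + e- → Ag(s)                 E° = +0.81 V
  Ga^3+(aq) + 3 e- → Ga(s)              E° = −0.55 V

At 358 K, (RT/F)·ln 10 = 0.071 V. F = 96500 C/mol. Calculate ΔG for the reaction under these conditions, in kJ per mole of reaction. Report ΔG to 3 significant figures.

The standard cell potential is +0.81 − (−0.55) = +1.36 V, with n = 3 electrons in the balanced equation.
Q = [Ga^3+(aq)] / [Ag^+(aq)]^3 = 0.0277, so log Q = −1.557 and E = +1.36 − (0.071/3)(−1.557) = +1.3968 V.
Finally ΔG = −nFE = −(3)(96500 C/mol)(+1.3968 V) = −404 kJ/mol.

−404 kJ/mol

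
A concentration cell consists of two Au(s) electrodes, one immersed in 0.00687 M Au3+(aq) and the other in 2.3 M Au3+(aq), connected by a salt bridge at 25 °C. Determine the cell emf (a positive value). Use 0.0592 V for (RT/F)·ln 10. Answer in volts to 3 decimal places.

For a concentration cell E°cell = 0, since both electrodes use the same couple.
The compartment with the higher Au3+(aq) concentration (2.3 M) acts as the cathode; ions are reduced there and produced at the dilute (0.00687 M) anode.
With n = 3, Ecell = −(0.0592/3)·log([dilute]/[conc]) = −(0.0592/3)·log(0.00687/2.3) = +0.050 V.

0.050 V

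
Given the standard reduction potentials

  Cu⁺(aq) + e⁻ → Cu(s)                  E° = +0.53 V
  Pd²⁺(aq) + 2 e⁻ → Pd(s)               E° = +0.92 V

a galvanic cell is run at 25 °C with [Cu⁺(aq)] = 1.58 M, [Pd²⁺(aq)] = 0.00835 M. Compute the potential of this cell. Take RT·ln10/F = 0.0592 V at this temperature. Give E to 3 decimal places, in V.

+0.317 V

The Pd²⁺/Pd couple has the more positive E°, so it is the cathode; Cu⁺/Cu is the anode.
E°cell = E°cat − E°an = +0.92 − (+0.53) = +0.39 V; n = 2.
The balanced reaction is Pd²⁺(aq) + 2 Cu(s) → Pd(s) + 2 Cu⁺(aq), so Q = [Cu⁺(aq)]^2 / [Pd²⁺(aq)] = 299 and log Q = 2.476.
E = E° − (0.0592/n)·log Q = +0.39 − (0.0592/2)(2.476) = +0.317 V.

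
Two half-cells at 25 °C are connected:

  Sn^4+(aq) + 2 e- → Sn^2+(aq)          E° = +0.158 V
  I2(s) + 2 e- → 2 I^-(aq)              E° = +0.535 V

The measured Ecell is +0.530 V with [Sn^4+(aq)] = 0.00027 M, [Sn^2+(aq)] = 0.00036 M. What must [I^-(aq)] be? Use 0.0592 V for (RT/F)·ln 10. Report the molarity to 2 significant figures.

0.0030 M

The I₂/I⁻ couple has the larger reduction potential, so it is the cathode: E°cell = +0.535 − (+0.158) = +0.377 V and n = 2.
Since E = E° − (0.0592/n)·log Q, log Q = n(E° − E)/0.0592 = −5.169.
Balancing electrons gives I2(s) + Sn^2+(aq) → 2 I^-(aq) + Sn^4+(aq); thus Q = ([I^-(aq)]^2·[Sn^4+(aq)]) / [Sn^2+(aq)].
Substituting the known concentrations and solving, log [I^-(aq)] = −2.522 and [I^-(aq)] = 0.0030 M.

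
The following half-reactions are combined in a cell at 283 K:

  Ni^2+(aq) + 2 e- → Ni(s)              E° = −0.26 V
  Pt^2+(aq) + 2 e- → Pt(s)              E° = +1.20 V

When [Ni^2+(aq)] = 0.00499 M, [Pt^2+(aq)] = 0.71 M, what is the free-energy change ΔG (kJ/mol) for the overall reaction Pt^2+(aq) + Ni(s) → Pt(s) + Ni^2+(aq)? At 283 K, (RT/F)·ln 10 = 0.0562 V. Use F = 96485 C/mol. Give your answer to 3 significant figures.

−293 kJ/mol

The standard cell potential is +1.20 − (−0.26) = +1.46 V, with n = 2 electrons in the balanced equation.
The reaction quotient is [Ni^2+(aq)] / [Pt^2+(aq)] = 0.00703; by Nernst, E = +1.46 − (0.0562/2)(−2.153) = +1.5205 V.
ΔG = −nFE = −(2)(96485)(+1.5205) J/mol = −293 kJ/mol.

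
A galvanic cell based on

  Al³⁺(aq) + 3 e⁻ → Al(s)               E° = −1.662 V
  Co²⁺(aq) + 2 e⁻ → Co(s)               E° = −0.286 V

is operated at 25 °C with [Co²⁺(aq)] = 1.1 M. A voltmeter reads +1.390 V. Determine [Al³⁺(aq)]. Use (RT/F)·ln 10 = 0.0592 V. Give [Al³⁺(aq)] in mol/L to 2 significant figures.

Co²⁺/Co is the cathode (higher E°); E°cell = −0.286 − (−1.662) = +1.376 V with n = 6.
Since E = E° − (0.0592/n)·log Q, log Q = n(E° − E)/0.0592 = −1.419.
The balanced reaction is 3 Co²⁺(aq) + 2 Al(s) → 3 Co(s) + 2 Al³⁺(aq), so Q = [Al³⁺(aq)]^2 / [Co²⁺(aq)]^3.
Isolating [Al³⁺(aq)] in Q = 10^{−1.419} yields log [Al³⁺(aq)] = −0.647, i.e. 0.23 M.

0.23 M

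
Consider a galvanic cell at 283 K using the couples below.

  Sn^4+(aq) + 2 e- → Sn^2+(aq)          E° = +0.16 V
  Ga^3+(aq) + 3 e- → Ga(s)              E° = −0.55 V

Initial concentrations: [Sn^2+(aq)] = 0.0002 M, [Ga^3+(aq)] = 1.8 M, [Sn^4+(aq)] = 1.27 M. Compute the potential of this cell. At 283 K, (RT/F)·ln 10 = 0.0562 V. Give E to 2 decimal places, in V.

Sn⁴⁺/Sn²⁺ is reduced (cathode, E° = +0.16 V) and Ga³⁺/Ga is oxidized (anode).
E°cell = +0.16 − (−0.55) = +0.71 V, with n = 6 electrons transferred.
For the overall reaction 3 Sn^4+(aq) + 2 Ga(s) → 3 Sn^2+(aq) + 2 Ga^3+(aq), Q = ([Sn^2+(aq)]^3·[Ga^3+(aq)]^2) / [Sn^4+(aq)]^3 = 1.27×10^−11, giving log Q = −10.898.
By the Nernst equation, E = +0.71 − (0.0562/6)·(−10.898) = +0.81 V.

+0.81 V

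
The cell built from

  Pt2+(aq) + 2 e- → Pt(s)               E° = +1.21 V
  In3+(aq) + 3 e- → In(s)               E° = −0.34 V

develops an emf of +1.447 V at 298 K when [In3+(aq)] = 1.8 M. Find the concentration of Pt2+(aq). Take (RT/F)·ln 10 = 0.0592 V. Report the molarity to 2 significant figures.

0.00049 M

With Pt²⁺/Pt at the cathode and In³⁺/In at the anode, E°cell = +1.21 − (−0.34) = +1.55 V (n = 6).
Rearranging E = E° − (0.0592/n)·log Q gives log Q = 6(+1.55 − (+1.447))/0.0592 = 10.439.
For 3 Pt2+(aq) + 2 In(s) → 3 Pt(s) + 2 In3+(aq), the reaction quotient is Q = [In3+(aq)]^2 / [Pt2+(aq)]^3.
Solving for the unknown gives log [Pt2+(aq)] = −3.309, so [Pt2+(aq)] ≈ 0.00049 M.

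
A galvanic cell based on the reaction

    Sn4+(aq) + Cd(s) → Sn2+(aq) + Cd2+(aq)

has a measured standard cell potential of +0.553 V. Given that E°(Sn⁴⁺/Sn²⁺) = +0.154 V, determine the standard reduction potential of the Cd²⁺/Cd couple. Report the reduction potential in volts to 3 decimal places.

In the reaction as written the Sn⁴⁺/Sn²⁺ couple is reduced (cathode) and Cd²⁺/Cd is oxidized (anode), so E°cell = E°(Sn⁴⁺/Sn²⁺) − E°(Cd²⁺/Cd).
E°(Cd²⁺/Cd) = E°(cathode) − E°cell = +0.154 − (+0.553) = −0.399 V.

−0.399 V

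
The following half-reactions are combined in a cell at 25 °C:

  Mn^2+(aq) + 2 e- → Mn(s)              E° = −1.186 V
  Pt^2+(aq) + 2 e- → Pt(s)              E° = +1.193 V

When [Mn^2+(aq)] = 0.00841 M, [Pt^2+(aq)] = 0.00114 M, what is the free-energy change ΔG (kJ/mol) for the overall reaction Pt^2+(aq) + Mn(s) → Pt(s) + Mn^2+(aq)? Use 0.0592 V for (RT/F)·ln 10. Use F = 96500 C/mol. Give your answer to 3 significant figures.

With Pt²⁺/Pt reduced at the cathode, E°cell = +1.193 − (−1.186) = +2.379 V and n = 2.
The reaction quotient is [Mn^2+(aq)] / [Pt^2+(aq)] = 7.38; by Nernst, E = +2.379 − (0.0592/2)(0.868) = +2.3533 V.
ΔG = −nFE = −(2)(96500)(+2.3533) J/mol = −454 kJ/mol.

−454 kJ/mol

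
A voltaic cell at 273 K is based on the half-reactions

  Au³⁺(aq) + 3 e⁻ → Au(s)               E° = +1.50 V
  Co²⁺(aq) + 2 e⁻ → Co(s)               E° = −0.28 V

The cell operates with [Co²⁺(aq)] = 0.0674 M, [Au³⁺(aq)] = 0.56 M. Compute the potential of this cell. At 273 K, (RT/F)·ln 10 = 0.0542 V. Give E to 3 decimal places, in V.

+1.807 V

The Au³⁺/Au couple has the more positive E°, so it is the cathode; Co²⁺/Co is the anode.
E°cell = +1.50 − (−0.28) = +1.78 V, with n = 6 electrons transferred.
The balanced reaction is 2 Au³⁺(aq) + 3 Co(s) → 2 Au(s) + 3 Co²⁺(aq), so Q = [Co²⁺(aq)]^3 / [Au³⁺(aq)]^2 = 0.000976 and log Q = −3.010.
Applying E = E° − (RT ln10/nF)·log Q gives +1.78 − (0.0542/6)(−3.010) = +1.807 V.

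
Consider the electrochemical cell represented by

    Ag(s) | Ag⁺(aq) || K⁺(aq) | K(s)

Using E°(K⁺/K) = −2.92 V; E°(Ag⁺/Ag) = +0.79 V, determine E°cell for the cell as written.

By convention the left-hand electrode in cell notation is the anode (oxidation) and the right-hand electrode is the cathode (reduction).
E°cell = E°(right) − E°(left) = −2.92 − (+0.79) = −3.71 V.
The negative sign shows that, as written, the cell would require an external voltage to drive the reaction.

−3.71 V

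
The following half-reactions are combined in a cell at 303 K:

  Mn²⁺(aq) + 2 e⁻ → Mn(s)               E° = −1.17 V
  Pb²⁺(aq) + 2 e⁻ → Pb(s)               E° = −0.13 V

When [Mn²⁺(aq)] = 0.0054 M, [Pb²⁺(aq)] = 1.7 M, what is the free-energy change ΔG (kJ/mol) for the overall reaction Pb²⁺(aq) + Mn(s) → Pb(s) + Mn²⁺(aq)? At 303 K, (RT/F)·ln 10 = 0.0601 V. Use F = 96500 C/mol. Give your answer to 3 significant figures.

The standard cell potential is −0.13 − (−1.17) = +1.04 V, with n = 2 electrons in the balanced equation.
Q = [Mn²⁺(aq)] / [Pb²⁺(aq)] = 0.00318, so log Q = −2.498 and E = +1.04 − (0.0601/2)(−2.498) = +1.1151 V.
Then ΔG = −nFE = −2 × 96500 × +1.1151 J/mol = −215 kJ/mol.

−215 kJ/mol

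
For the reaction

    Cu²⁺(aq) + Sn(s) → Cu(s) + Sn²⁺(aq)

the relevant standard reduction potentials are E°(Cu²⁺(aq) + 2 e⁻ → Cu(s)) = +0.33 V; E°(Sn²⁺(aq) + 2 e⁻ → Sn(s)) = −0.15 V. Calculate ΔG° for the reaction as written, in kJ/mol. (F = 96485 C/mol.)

In the reaction as written Cu²⁺(aq) is reduced, so the Cu²⁺/Cu couple is the cathode and Sn²⁺/Sn is the anode.
E°cell = +0.33 − (−0.15) = +0.48 V; balancing electrons gives n = 2.
ΔG° = −nFE°cell = −(2)(96485)(+0.48) J/mol = −92.6 kJ/mol.

−92.6 kJ/mol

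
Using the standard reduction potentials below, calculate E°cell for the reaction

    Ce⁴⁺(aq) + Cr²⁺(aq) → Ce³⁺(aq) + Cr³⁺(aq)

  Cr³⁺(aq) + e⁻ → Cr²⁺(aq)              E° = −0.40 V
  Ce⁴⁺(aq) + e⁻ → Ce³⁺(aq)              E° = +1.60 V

+2.00 V

Ce⁴⁺(aq) gains electrons, so the Ce⁴⁺/Ce³⁺ couple is the cathode; the Cr³⁺/Cr²⁺ couple is the anode.
E°cell = E°(cathode) − E°(anode) = +1.60 − (−0.40) = +2.00 V.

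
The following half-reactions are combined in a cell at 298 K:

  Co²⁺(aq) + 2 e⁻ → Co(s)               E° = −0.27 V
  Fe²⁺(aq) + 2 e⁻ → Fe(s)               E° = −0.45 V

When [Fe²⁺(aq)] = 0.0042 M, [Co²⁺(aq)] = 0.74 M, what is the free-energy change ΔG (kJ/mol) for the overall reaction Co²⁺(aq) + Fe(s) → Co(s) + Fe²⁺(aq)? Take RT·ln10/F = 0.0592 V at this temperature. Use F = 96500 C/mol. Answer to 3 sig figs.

−47.6 kJ/mol

E°cell = −0.27 − (−0.45) = +0.18 V; the balanced reaction transfers n = 2 electrons.
Here Q = [Fe²⁺(aq)] / [Co²⁺(aq)] = 0.00568 (log Q = −2.246), giving E = +0.18 − (0.0592/2)·(−2.246) = +0.2465 V.
Finally ΔG = −nFE = −(2)(96500 C/mol)(+0.2465 V) = −47.6 kJ/mol.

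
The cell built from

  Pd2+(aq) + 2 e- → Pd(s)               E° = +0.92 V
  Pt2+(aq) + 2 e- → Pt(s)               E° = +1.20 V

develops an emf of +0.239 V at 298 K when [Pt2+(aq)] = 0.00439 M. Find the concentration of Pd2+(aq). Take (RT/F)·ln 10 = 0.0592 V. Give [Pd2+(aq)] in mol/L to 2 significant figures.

Pt²⁺/Pt is the cathode (higher E°); E°cell = +1.20 − (+0.92) = +0.28 V with n = 2.
From the Nernst equation, log Q = n(E° − E)/0.0592 = 2·(+0.28 − (+0.239))/0.0592 = 1.385.
Balancing electrons gives Pt2+(aq) + Pd(s) → Pt(s) + Pd2+(aq); thus Q = [Pd2+(aq)] / [Pt2+(aq)].
Isolating [Pd2+(aq)] in Q = 10^{1.385} yields log [Pd2+(aq)] = −0.973, i.e. 0.11 M.

0.11 M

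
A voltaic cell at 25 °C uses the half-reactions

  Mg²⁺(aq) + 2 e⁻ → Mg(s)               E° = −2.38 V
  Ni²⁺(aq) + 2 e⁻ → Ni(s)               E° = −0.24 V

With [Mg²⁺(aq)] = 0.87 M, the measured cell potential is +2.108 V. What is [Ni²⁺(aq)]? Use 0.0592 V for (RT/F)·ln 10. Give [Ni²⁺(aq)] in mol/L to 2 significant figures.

With Ni²⁺/Ni at the cathode and Mg²⁺/Mg at the anode, E°cell = −0.24 − (−2.38) = +2.14 V (n = 2).
Since E = E° − (0.0592/n)·log Q, log Q = n(E° − E)/0.0592 = 1.081.
For Ni²⁺(aq) + Mg(s) → Ni(s) + Mg²⁺(aq), the reaction quotient is Q = [Mg²⁺(aq)] / [Ni²⁺(aq)].
Isolating [Ni²⁺(aq)] in Q = 10^{1.081} yields log [Ni²⁺(aq)] = −1.141, i.e. 0.072 M.

0.072 M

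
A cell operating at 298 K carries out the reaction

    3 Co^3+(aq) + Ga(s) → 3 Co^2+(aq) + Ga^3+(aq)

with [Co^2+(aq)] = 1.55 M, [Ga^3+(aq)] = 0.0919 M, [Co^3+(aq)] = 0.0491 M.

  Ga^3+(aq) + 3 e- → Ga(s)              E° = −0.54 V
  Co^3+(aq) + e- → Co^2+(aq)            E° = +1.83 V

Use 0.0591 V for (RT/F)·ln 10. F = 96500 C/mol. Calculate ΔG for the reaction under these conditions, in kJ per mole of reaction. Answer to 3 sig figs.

E°cell = +1.83 − (−0.54) = +2.37 V; the balanced reaction transfers n = 3 electrons.
Here Q = ([Co^2+(aq)]^3·[Ga^3+(aq)]) / [Co^3+(aq)]^3 = 2.89×10^3 (log Q = 3.461), giving E = +2.37 − (0.0591/3)·(3.461) = +2.3018 V.
ΔG = −nFE = −(3)(96500)(+2.3018) J/mol = −666 kJ/mol.

−666 kJ/mol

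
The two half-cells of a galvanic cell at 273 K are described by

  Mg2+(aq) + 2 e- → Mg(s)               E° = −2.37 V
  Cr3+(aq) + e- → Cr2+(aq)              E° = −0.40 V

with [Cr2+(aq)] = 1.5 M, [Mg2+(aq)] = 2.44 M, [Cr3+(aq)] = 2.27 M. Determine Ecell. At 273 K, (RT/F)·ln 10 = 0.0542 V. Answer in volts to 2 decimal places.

The Cr³⁺/Cr²⁺ couple has the more positive E°, so it is the cathode; Mg²⁺/Mg is the anode.
The standard potential is −0.40 − (−2.37) = +1.97 V and the balanced reaction transfers n = 2 electrons.
Balancing gives 2 Cr3+(aq) + Mg(s) → 2 Cr2+(aq) + Mg2+(aq); hence Q = ([Cr2+(aq)]^2·[Mg2+(aq)]) / [Cr3+(aq)]^2 = 1.07 (log Q = 0.028).
By the Nernst equation, E = +1.97 − (0.0542/2)·(0.028) = +1.97 V.

+1.97 V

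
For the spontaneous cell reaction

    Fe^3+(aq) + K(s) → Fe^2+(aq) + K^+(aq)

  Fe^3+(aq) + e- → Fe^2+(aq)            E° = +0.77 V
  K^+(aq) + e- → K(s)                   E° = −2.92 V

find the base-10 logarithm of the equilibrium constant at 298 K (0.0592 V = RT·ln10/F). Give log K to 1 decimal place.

log K = 62.3

The Fe³⁺/Fe²⁺ couple is reduced (cathode); E°cell = +0.77 − (−2.92) = +3.69 V with n = 1.
At equilibrium E = 0, so log K = nE°cell / 0.0592 = (1)(+3.69) / 0.0592 = 62.3.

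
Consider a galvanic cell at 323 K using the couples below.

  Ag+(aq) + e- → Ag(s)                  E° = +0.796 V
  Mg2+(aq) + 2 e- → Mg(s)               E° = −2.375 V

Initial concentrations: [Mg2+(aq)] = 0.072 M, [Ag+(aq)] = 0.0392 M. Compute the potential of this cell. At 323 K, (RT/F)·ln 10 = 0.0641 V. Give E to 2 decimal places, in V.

+3.12 V

Ag⁺/Ag is reduced (cathode, E° = +0.796 V) and Mg²⁺/Mg is oxidized (anode).
The standard potential is +0.796 − (−2.375) = +3.171 V and the balanced reaction transfers n = 2 electrons.
The balanced reaction is 2 Ag+(aq) + Mg(s) → 2 Ag(s) + Mg2+(aq), so Q = [Mg2+(aq)] / [Ag+(aq)]^2 = 46.9 and log Q = 1.671.
Applying E = E° − (RT ln10/nF)·log Q gives +3.171 − (0.0641/2)(1.671) = +3.12 V.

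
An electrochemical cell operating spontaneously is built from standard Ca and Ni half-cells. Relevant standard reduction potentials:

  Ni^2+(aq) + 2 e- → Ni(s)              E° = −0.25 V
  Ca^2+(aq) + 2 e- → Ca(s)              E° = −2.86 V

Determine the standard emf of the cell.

The Ni²⁺/Ni couple has the higher E°, so Ni ion is reduced (cathode) and Ca is oxidized (anode).
E°cell = E°(cathode) − E°(anode) = −0.25 − (−2.86) = +2.61 V.

+2.61 V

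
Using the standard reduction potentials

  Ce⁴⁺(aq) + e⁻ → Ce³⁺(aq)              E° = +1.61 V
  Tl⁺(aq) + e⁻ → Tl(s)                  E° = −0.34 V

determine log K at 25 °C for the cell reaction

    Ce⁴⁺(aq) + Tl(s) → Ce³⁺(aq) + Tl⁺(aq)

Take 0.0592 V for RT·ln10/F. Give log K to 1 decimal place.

The Ce⁴⁺/Ce³⁺ couple is reduced (cathode); E°cell = +1.61 − (−0.34) = +1.95 V with n = 1.
At equilibrium E = 0, so log K = nE°cell / 0.0592 = (1)(+1.95) / 0.0592 = 32.9.

log K = 32.9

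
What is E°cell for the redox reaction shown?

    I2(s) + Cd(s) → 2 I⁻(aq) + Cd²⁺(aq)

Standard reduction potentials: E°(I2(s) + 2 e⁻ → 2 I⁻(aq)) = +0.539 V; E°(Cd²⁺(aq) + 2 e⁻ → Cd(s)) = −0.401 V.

+0.940 V

I2(s) gains electrons, so the I₂/I⁻ couple is the cathode; the Cd²⁺/Cd couple is the anode.
E°cell = E°(cathode) − E°(anode) = +0.539 − (−0.401) = +0.940 V.
The positive value indicates the reaction is spontaneous as written.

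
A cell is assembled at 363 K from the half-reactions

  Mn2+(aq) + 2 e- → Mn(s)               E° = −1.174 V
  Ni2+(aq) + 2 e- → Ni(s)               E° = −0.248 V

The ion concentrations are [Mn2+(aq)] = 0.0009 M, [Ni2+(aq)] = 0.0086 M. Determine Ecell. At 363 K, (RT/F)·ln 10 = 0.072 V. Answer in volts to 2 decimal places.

+0.96 V

Ni²⁺/Ni is reduced (cathode, E° = −0.248 V) and Mn²⁺/Mn is oxidized (anode).
E°cell = E°cat − E°an = −0.248 − (−1.174) = +0.926 V; n = 2.
The balanced reaction is Ni2+(aq) + Mn(s) → Ni(s) + Mn2+(aq), so Q = [Mn2+(aq)] / [Ni2+(aq)] = 0.105 and log Q = −0.980.
By the Nernst equation, E = +0.926 − (0.072/2)·(−0.980) = +0.96 V.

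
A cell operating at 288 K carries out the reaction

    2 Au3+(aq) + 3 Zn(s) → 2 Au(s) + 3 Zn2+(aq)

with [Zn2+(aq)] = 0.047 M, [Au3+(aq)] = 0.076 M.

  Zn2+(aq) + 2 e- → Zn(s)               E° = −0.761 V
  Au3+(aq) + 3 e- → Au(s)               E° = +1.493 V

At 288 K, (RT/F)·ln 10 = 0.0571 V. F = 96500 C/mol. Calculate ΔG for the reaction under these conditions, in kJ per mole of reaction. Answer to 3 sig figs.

−1310 kJ/mol

With Au³⁺/Au reduced at the cathode, E°cell = +1.493 − (−0.761) = +2.254 V and n = 6.
The reaction quotient is [Zn2+(aq)]^3 / [Au3+(aq)]^2 = 0.018; by Nernst, E = +2.254 − (0.0571/6)(−1.745) = +2.2706 V.
Then ΔG = −nFE = −6 × 96500 × +2.2706 J/mol = −1310 kJ/mol.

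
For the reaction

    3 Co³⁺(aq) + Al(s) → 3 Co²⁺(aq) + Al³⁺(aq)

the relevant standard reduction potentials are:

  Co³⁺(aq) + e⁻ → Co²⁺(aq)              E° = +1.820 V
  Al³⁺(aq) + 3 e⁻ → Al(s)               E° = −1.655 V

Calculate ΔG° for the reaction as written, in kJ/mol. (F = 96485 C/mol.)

−1006 kJ/mol

In the reaction as written Co³⁺(aq) is reduced, so the Co³⁺/Co²⁺ couple is the cathode and Al³⁺/Al is the anode.
E°cell = +1.820 − (−1.655) = +3.475 V; balancing electrons gives n = 3.
ΔG° = −nFE°cell = −(3)(96485)(+3.475) J/mol = −1006 kJ/mol.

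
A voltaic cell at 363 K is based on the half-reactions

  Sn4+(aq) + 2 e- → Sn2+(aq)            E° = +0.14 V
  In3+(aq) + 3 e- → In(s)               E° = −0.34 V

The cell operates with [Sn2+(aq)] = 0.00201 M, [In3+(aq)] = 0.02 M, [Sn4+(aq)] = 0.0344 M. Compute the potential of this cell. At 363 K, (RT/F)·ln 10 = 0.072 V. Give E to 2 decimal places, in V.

+0.57 V

Since E°(Sn⁴⁺/Sn²⁺) > E°(In³⁺/In), Sn⁴⁺/Sn²⁺ serves as the cathode.
E°cell = E°cat − E°an = +0.14 − (−0.34) = +0.48 V; n = 6.
Balancing gives 3 Sn4+(aq) + 2 In(s) → 3 Sn2+(aq) + 2 In3+(aq); hence Q = ([Sn2+(aq)]^3·[In3+(aq)]^2) / [Sn4+(aq)]^3 = 7.98×10^−8 (log Q = −7.098).
E = E° − (0.072/n)·log Q = +0.48 − (0.072/6)(−7.098) = +0.57 V.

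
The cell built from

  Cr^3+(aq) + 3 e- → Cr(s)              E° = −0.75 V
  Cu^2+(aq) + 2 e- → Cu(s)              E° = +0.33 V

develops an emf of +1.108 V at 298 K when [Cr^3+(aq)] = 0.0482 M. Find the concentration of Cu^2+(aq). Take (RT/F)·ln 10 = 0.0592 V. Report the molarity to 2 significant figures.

1.2 M

Cu²⁺/Cu is the cathode (higher E°); E°cell = +0.33 − (−0.75) = +1.08 V with n = 6.
Since E = E° − (0.0592/n)·log Q, log Q = n(E° − E)/0.0592 = −2.838.
Balancing electrons gives 3 Cu^2+(aq) + 2 Cr(s) → 3 Cu(s) + 2 Cr^3+(aq); thus Q = [Cr^3+(aq)]^2 / [Cu^2+(aq)]^3.
Isolating [Cu^2+(aq)] in Q = 10^{−2.838} yields log [Cu^2+(aq)] = 0.068, i.e. 1.2 M.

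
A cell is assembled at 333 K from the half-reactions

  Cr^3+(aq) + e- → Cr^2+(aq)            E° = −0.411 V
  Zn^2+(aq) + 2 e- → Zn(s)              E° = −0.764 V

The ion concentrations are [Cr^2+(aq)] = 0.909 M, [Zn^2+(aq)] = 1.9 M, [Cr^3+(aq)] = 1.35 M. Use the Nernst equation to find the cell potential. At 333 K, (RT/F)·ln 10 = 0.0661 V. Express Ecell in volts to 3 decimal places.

Since E°(Cr³⁺/Cr²⁺) > E°(Zn²⁺/Zn), Cr³⁺/Cr²⁺ serves as the cathode.
E°cell = E°cat − E°an = −0.411 − (−0.764) = +0.353 V; n = 2.
For the overall reaction 2 Cr^3+(aq) + Zn(s) → 2 Cr^2+(aq) + Zn^2+(aq), Q = ([Cr^2+(aq)]^2·[Zn^2+(aq)]) / [Cr^3+(aq)]^2 = 0.861, giving log Q = −0.065.
By the Nernst equation, E = +0.353 − (0.0661/2)·(−0.065) = +0.355 V.

+0.355 V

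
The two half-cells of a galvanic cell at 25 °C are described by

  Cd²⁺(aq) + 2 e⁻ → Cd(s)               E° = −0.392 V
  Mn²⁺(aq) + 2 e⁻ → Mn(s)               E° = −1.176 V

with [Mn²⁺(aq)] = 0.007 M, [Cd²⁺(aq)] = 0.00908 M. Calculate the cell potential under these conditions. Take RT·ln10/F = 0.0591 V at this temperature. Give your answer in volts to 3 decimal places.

+0.787 V

Since E°(Cd²⁺/Cd) > E°(Mn²⁺/Mn), Cd²⁺/Cd serves as the cathode.
E°cell = E°cat − E°an = −0.392 − (−1.176) = +0.784 V; n = 2.
Balancing gives Cd²⁺(aq) + Mn(s) → Cd(s) + Mn²⁺(aq); hence Q = [Mn²⁺(aq)] / [Cd²⁺(aq)] = 0.771 (log Q = −0.113).
By the Nernst equation, E = +0.784 − (0.0591/2)·(−0.113) = +0.787 V.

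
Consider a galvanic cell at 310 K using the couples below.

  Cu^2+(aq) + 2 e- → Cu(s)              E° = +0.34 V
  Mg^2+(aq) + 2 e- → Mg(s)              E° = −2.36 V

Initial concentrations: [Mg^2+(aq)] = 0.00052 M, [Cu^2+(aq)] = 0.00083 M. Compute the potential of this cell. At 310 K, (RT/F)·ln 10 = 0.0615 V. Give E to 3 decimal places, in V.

The Cu²⁺/Cu couple has the more positive E°, so it is the cathode; Mg²⁺/Mg is the anode.
The standard potential is +0.34 − (−2.36) = +2.70 V and the balanced reaction transfers n = 2 electrons.
For the overall reaction Cu^2+(aq) + Mg(s) → Cu(s) + Mg^2+(aq), Q = [Mg^2+(aq)] / [Cu^2+(aq)] = 0.627, giving log Q = −0.203.
E = E° − (0.0615/n)·log Q = +2.70 − (0.0615/2)(−0.203) = +2.706 V.

+2.706 V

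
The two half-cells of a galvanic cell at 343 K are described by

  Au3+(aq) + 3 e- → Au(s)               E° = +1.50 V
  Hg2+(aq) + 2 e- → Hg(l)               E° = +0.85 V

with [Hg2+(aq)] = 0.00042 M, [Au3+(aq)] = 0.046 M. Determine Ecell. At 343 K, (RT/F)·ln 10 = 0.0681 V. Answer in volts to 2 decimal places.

Since E°(Au³⁺/Au) > E°(Hg²⁺/Hg), Au³⁺/Au serves as the cathode.
The standard potential is +1.50 − (+0.85) = +0.65 V and the balanced reaction transfers n = 6 electrons.
For the overall reaction 2 Au3+(aq) + 3 Hg(l) → 2 Au(s) + 3 Hg2+(aq), Q = [Hg2+(aq)]^3 / [Au3+(aq)]^2 = 3.5×10^−8, giving log Q = −7.456.
By the Nernst equation, E = +0.65 − (0.0681/6)·(−7.456) = +0.73 V.

+0.73 V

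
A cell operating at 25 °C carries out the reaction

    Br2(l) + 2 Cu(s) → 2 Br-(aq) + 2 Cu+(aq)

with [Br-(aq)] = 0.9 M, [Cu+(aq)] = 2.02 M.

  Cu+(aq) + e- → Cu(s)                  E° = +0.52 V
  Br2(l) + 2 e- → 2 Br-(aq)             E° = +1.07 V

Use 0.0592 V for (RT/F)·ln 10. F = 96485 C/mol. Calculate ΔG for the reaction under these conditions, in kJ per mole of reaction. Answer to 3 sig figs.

−103 kJ/mol

The standard cell potential is +1.07 − (+0.52) = +0.55 V, with n = 2 electrons in the balanced equation.
Here Q = [Br-(aq)]^2·[Cu+(aq)]^2 = 3.31 (log Q = 0.519), giving E = +0.55 − (0.0592/2)·(0.519) = +0.5346 V.
Then ΔG = −nFE = −2 × 96485 × +0.5346 J/mol = −103 kJ/mol.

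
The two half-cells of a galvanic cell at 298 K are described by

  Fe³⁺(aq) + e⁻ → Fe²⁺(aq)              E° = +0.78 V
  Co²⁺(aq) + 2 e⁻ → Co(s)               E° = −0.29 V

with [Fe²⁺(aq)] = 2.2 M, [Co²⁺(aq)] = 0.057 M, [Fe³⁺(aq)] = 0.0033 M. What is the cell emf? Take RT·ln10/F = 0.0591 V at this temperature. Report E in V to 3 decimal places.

Fe³⁺/Fe²⁺ is reduced (cathode, E° = +0.78 V) and Co²⁺/Co is oxidized (anode).
E°cell = +0.78 − (−0.29) = +1.07 V, with n = 2 electrons transferred.
The balanced reaction is 2 Fe³⁺(aq) + Co(s) → 2 Fe²⁺(aq) + Co²⁺(aq), so Q = ([Fe²⁺(aq)]^2·[Co²⁺(aq)]) / [Fe³⁺(aq)]^2 = 2.53×10^4 and log Q = 4.404.
E = E° − (0.0591/n)·log Q = +1.07 − (0.0591/2)(4.404) = +0.940 V.

+0.940 V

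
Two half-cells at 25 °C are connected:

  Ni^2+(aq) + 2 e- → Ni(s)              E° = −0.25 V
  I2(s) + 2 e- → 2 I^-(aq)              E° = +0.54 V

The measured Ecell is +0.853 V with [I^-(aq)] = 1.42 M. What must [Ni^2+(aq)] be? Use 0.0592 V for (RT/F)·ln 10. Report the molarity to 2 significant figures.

0.0037 M

I₂/I⁻ is the cathode (higher E°); E°cell = +0.54 − (−0.25) = +0.79 V with n = 2.
Rearranging E = E° − (0.0592/n)·log Q gives log Q = 2(+0.79 − (+0.853))/0.0592 = −2.128.
Balancing electrons gives I2(s) + Ni(s) → 2 I^-(aq) + Ni^2+(aq); thus Q = [I^-(aq)]^2·[Ni^2+(aq)].
Isolating [Ni^2+(aq)] in Q = 10^{−2.128} yields log [Ni^2+(aq)] = −2.433, i.e. 0.0037 M.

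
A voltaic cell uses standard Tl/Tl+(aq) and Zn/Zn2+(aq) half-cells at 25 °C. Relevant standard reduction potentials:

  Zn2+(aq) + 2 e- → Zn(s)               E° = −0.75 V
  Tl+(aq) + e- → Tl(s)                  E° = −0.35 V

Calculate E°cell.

The Tl⁺/Tl couple has the higher E°, so Tl ion is reduced (cathode) and Zn is oxidized (anode).
E°cell = E°(cathode) − E°(anode) = −0.35 − (−0.75) = +0.40 V.

+0.40 V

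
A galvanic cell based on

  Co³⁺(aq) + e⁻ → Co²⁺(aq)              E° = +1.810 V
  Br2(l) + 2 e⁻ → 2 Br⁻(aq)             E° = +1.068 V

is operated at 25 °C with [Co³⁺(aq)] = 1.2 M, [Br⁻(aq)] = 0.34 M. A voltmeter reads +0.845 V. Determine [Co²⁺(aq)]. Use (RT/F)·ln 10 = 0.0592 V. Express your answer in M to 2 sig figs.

The Co³⁺/Co²⁺ couple has the larger reduction potential, so it is the cathode: E°cell = +1.810 − (+1.068) = +0.742 V and n = 2.
Rearranging E = E° − (0.0592/n)·log Q gives log Q = 2(+0.742 − (+0.845))/0.0592 = −3.480.
The balanced reaction is 2 Co³⁺(aq) + 2 Br⁻(aq) → 2 Co²⁺(aq) + Br2(l), so Q = [Co²⁺(aq)]^2 / ([Co³⁺(aq)]^2·[Br⁻(aq)]^2).
Isolating [Co²⁺(aq)] in Q = 10^{−3.480} yields log [Co²⁺(aq)] = −2.129, i.e. 0.0074 M.

0.0074 M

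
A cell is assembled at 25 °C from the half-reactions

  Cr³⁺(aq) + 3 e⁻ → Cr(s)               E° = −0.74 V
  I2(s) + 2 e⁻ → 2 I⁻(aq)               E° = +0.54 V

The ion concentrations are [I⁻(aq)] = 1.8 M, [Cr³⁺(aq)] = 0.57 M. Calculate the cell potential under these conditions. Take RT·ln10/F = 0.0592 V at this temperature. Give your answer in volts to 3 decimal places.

+1.270 V

Since E°(I₂/I⁻) > E°(Cr³⁺/Cr), I₂/I⁻ serves as the cathode.
E°cell = E°cat − E°an = +0.54 − (−0.74) = +1.28 V; n = 6.
For the overall reaction 3 I2(s) + 2 Cr(s) → 6 I⁻(aq) + 2 Cr³⁺(aq), Q = [I⁻(aq)]^6·[Cr³⁺(aq)]^2 = 11.1, giving log Q = 1.043.
Applying E = E° − (RT ln10/nF)·log Q gives +1.28 − (0.0592/6)(1.043) = +1.270 V.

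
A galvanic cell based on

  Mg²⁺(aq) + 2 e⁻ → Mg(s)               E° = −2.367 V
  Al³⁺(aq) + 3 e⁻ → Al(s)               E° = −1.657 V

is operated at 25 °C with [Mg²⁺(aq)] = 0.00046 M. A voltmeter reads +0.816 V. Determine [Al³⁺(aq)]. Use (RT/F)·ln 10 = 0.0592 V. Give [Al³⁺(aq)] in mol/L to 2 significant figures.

With Al³⁺/Al at the cathode and Mg²⁺/Mg at the anode, E°cell = −1.657 − (−2.367) = +0.710 V (n = 6).
From the Nernst equation, log Q = n(E° − E)/0.0592 = 6·(+0.710 − (+0.816))/0.0592 = −10.743.
Balancing electrons gives 2 Al³⁺(aq) + 3 Mg(s) → 2 Al(s) + 3 Mg²⁺(aq); thus Q = [Mg²⁺(aq)]^3 / [Al³⁺(aq)]^2.
Solving for the unknown gives log [Al³⁺(aq)] = 0.366, so [Al³⁺(aq)] ≈ 2.3 M.

2.3 M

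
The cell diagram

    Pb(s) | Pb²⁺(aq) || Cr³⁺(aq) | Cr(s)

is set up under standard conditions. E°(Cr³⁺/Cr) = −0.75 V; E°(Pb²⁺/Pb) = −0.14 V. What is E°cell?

By convention the left-hand electrode in cell notation is the anode (oxidation) and the right-hand electrode is the cathode (reduction).
E°cell = E°(right) − E°(left) = −0.75 − (−0.14) = −0.61 V.
The negative sign shows that, as written, the cell would require an external voltage to drive the reaction.

−0.61 V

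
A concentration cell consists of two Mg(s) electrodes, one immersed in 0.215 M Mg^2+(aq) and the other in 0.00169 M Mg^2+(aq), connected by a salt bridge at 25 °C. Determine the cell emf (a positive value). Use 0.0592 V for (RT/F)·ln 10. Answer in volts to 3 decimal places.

For a concentration cell E°cell = 0, since both electrodes use the same couple.
The compartment with the higher Mg^2+(aq) concentration (0.215 M) acts as the cathode; ions are reduced there and produced at the dilute (0.00169 M) anode.
With n = 2, Ecell = −(0.0592/2)·log([dilute]/[conc]) = −(0.0592/2)·log(0.00169/0.215) = +0.062 V.

0.062 V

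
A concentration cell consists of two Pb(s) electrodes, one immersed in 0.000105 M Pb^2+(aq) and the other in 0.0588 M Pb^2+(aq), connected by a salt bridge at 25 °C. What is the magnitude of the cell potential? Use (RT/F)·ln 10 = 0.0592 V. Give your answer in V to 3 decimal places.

For a concentration cell E°cell = 0, since both electrodes use the same couple.
The compartment with the higher Pb^2+(aq) concentration (0.0588 M) acts as the cathode; ions are reduced there and produced at the dilute (0.000105 M) anode.
With n = 2, Ecell = −(0.0592/2)·log([dilute]/[conc]) = −(0.0592/2)·log(0.000105/0.0588) = +0.081 V.

0.081 V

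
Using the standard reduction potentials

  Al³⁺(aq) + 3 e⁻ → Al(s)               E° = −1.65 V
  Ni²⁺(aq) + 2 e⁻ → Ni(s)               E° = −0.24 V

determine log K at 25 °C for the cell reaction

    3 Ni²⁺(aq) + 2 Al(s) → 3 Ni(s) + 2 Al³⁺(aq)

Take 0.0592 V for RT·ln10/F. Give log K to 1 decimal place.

The Ni²⁺/Ni couple is reduced (cathode); E°cell = −0.24 − (−1.65) = +1.41 V with n = 6.
At equilibrium E = 0, so log K = nE°cell / 0.0592 = (6)(+1.41) / 0.0592 = 142.9.

log K = 142.9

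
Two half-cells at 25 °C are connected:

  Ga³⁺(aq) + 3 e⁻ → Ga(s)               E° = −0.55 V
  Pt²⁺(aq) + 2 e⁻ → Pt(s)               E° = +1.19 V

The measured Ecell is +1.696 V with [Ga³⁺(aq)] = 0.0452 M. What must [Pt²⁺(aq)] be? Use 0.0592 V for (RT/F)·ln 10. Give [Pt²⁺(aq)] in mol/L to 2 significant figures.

0.0041 M

Pt²⁺/Pt is the cathode (higher E°); E°cell = +1.19 − (−0.55) = +1.74 V with n = 6.
Rearranging E = E° − (0.0592/n)·log Q gives log Q = 6(+1.74 − (+1.696))/0.0592 = 4.459.
For 3 Pt²⁺(aq) + 2 Ga(s) → 3 Pt(s) + 2 Ga³⁺(aq), the reaction quotient is Q = [Ga³⁺(aq)]^2 / [Pt²⁺(aq)]^3.
Substituting the known concentrations and solving, log [Pt²⁺(aq)] = −2.383 and [Pt²⁺(aq)] = 0.0041 M.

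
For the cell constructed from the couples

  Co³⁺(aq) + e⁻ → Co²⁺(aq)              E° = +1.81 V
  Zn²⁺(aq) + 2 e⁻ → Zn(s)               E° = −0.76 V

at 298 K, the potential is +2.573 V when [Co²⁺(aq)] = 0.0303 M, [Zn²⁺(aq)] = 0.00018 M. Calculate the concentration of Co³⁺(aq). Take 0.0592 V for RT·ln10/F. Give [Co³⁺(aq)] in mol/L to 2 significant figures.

Co³⁺/Co²⁺ is the cathode (higher E°); E°cell = +1.81 − (−0.76) = +2.57 V with n = 2.
Since E = E° − (0.0592/n)·log Q, log Q = n(E° − E)/0.0592 = −0.101.
The balanced reaction is 2 Co³⁺(aq) + Zn(s) → 2 Co²⁺(aq) + Zn²⁺(aq), so Q = ([Co²⁺(aq)]^2·[Zn²⁺(aq)]) / [Co³⁺(aq)]^2.
Isolating [Co³⁺(aq)] in Q = 10^{−0.101} yields log [Co³⁺(aq)] = −3.340, i.e. 0.00046 M.

0.00046 M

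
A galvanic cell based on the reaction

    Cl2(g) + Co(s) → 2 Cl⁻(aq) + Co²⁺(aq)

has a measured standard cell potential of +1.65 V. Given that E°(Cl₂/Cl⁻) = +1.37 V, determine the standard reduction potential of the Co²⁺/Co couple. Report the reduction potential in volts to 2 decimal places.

−0.28 V

In the reaction as written the Cl₂/Cl⁻ couple is reduced (cathode) and Co²⁺/Co is oxidized (anode), so E°cell = E°(Cl₂/Cl⁻) − E°(Co²⁺/Co).
E°(Co²⁺/Co) = E°(cathode) − E°cell = +1.37 − (+1.65) = −0.28 V.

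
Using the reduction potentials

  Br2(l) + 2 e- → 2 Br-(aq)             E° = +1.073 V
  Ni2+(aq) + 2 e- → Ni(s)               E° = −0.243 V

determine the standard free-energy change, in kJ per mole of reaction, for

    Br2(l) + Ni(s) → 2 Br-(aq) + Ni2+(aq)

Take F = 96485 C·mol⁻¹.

−254 kJ/mol

In the reaction as written Br2(l) is reduced, so the Br₂/Br⁻ couple is the cathode and Ni²⁺/Ni is the anode.
E°cell = +1.073 − (−0.243) = +1.316 V; balancing electrons gives n = 2.
ΔG° = −nFE°cell = −(2)(96485)(+1.316) J/mol = −254 kJ/mol.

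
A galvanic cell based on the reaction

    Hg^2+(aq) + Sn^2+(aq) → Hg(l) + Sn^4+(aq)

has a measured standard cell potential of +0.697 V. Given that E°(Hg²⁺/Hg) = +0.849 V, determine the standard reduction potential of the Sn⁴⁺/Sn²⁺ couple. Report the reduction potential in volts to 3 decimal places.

+0.152 V

In the reaction as written the Hg²⁺/Hg couple is reduced (cathode) and Sn⁴⁺/Sn²⁺ is oxidized (anode), so E°cell = E°(Hg²⁺/Hg) − E°(Sn⁴⁺/Sn²⁺).
E°(Sn⁴⁺/Sn²⁺) = E°(cathode) − E°cell = +0.849 − (+0.697) = +0.152 V.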